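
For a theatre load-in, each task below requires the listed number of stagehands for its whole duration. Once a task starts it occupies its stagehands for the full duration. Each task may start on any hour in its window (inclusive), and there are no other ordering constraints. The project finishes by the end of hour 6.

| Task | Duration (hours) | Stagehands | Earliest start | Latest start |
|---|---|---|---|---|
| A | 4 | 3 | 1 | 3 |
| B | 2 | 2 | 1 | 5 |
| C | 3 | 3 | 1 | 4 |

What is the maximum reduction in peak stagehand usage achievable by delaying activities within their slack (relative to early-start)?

Early-start peak: h1:8  h2:8  h3:6  h4:3  h5:0  h6:0 ⇒ 8.
Leveled (A@1, B@1, C@3): h1:5  h2:5  h3:6  h4:6  h5:3  h6:0 ⇒ 6.
Reduction 8 − 6 = 2.

2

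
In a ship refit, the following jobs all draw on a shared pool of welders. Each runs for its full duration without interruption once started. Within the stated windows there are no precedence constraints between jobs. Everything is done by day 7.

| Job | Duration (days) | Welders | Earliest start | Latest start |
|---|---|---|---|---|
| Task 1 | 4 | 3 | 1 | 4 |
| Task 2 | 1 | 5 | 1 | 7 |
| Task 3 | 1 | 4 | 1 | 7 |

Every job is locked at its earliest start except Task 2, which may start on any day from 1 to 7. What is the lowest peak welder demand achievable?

7

Task 2@1: d1:12  d2:3  d3:3  d4:3  d5:0  d6:0  d7:0 → peak 12
Task 2@2: d1:7  d2:8  d3:3  d4:3  d5:0  d6:0  d7:0 → peak 8
Task 2@3: d1:7  d2:3  d3:8  d4:3  d5:0  d6:0  d7:0 → peak 8
Task 2@4: d1:7  d2:3  d3:3  d4:8  d5:0  d6:0  d7:0 → peak 8
Task 2@5: d1:7  d2:3  d3:3  d4:3  d5:5  d6:0  d7:0 → peak 7
Task 2@6: d1:7  d2:3  d3:3  d4:3  d5:0  d6:5  d7:0 → peak 7
Task 2@7: d1:7  d2:3  d3:3  d4:3  d5:0  d6:0  d7:5 → peak 7
Best is Task 2@5, peak 7.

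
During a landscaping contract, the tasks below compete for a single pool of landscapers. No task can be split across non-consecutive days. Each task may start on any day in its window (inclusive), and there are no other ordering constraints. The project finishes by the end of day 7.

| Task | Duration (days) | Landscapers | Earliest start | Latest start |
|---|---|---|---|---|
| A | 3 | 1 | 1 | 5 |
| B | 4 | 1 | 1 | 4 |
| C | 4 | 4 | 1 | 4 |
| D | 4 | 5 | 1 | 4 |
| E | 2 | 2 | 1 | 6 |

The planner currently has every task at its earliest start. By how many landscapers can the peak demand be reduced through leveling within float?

3

Early-start peak: d1:13  d2:13  d3:11  d4:10  d5:0  d6:0  d7:0 ⇒ 13.
Leveled (A@1, B@1, C@1, D@4, E@1): d1:8  d2:8  d3:6  d4:10  d5:5  d6:5  d7:5 ⇒ 10.
Reduction 13 − 10 = 3.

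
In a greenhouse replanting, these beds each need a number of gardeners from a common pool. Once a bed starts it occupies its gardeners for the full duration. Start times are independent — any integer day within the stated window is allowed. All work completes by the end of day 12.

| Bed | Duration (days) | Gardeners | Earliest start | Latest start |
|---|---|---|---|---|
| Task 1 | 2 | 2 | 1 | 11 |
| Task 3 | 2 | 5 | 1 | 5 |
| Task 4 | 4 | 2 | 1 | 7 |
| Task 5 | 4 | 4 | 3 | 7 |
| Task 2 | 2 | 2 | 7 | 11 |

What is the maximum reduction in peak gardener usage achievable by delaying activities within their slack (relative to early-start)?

Early-start peak: d1:9  d2:9  d3:6  d4:6  d5:4  d6:4  d7:2  d8:2  d9:0  d10:0  d11:0  d12:0 ⇒ 9.
Leveled (Task 1@1, Task 3@5, Task 4@1, Task 5@7, Task 2@11): d1:4  d2:4  d3:2  d4:2  d5:5  d6:5  d7:4  d8:4  d9:4  d10:4  d11:2  d12:2 ⇒ 5.
Reduction 9 − 5 = 4.

4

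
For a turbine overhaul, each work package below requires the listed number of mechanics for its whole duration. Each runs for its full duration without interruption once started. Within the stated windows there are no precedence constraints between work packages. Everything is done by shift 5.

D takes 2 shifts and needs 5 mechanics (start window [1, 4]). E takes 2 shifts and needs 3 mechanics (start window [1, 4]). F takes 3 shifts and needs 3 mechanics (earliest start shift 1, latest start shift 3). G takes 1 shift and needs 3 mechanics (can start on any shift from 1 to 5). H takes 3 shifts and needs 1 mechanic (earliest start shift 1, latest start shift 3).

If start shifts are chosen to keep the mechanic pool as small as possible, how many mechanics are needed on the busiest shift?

7

Early-start (D@1, E@1, F@1, G@1, H@1) gives peak 15: s1:15  s2:12  s3:4  s4:0  s5:0.
Shift E→3, F→3, G→5.
Schedule D@1, E@3, F@3, G@5, H@1: s1:6  s2:6  s3:7  s4:6  s5:6 — peak 7.
Total mechanic-shifts = 31 over 5 shifts ⇒ peak ≥ ⌈31/5⌉ = 7, so 7 is optimal.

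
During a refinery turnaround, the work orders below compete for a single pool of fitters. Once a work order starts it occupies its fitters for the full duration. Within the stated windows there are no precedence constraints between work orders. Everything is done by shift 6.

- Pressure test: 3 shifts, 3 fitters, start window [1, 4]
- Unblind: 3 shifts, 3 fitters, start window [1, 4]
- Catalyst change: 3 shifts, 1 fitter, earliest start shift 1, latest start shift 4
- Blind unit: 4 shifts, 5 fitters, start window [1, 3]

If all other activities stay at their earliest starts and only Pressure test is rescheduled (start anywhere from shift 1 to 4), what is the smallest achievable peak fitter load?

Pressure test@1: s1:12  s2:12  s3:12  s4:5  s5:0  s6:0 → peak 12
Pressure test@2: s1:9  s2:12  s3:12  s4:8  s5:0  s6:0 → peak 12
Pressure test@3: s1:9  s2:9  s3:12  s4:8  s5:3  s6:0 → peak 12
Pressure test@4: s1:9  s2:9  s3:9  s4:8  s5:3  s6:3 → peak 9
Best is Pressure test@4, peak 9.

9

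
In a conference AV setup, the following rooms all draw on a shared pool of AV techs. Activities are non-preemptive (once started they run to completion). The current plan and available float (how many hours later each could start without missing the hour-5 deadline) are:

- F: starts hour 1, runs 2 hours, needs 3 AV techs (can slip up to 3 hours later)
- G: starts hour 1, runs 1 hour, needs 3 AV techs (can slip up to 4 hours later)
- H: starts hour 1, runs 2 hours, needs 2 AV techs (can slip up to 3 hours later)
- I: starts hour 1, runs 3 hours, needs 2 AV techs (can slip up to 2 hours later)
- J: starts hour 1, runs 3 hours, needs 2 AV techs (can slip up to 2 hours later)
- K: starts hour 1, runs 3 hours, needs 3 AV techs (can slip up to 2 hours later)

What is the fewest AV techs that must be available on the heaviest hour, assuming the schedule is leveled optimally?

8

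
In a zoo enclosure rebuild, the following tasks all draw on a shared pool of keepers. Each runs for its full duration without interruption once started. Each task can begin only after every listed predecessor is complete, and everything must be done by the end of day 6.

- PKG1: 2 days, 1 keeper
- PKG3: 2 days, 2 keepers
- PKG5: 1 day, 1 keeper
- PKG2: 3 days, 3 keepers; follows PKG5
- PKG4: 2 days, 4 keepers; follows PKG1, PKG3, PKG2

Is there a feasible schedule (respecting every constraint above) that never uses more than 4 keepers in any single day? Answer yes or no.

no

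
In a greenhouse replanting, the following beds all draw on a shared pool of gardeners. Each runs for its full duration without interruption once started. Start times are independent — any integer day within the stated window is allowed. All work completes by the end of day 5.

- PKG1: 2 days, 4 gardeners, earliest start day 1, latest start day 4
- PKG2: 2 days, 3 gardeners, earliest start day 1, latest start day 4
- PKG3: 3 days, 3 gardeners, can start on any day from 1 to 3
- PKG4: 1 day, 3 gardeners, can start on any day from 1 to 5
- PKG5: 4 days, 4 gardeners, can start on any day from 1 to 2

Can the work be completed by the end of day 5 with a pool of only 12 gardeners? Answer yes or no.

yes

Schedule PKG1@1, PKG2@3, PKG3@3, PKG4@1, PKG5@2: d1:7  d2:8  d3:10  d4:10  d5:7 — peak 10 ≤ 12.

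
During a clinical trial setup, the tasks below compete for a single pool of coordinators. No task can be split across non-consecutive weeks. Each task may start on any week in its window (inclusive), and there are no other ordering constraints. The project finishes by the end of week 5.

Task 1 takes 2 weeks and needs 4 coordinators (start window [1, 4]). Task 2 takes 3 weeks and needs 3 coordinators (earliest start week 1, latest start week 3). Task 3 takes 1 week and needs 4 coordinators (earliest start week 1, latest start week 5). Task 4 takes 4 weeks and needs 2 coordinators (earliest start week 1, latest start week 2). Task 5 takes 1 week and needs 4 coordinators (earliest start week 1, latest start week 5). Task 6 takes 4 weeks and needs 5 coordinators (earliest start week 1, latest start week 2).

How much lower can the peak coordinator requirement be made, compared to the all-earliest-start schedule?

11

Early-start peak: w1:22  w2:14  w3:10  w4:7  w5:0 ⇒ 22.
Leveled (Task 1@1, Task 2@3, Task 3@5, Task 4@1, Task 5@5, Task 6@1): w1:11  w2:11  w3:10  w4:10  w5:11 ⇒ 11.
Reduction 22 − 11 = 11.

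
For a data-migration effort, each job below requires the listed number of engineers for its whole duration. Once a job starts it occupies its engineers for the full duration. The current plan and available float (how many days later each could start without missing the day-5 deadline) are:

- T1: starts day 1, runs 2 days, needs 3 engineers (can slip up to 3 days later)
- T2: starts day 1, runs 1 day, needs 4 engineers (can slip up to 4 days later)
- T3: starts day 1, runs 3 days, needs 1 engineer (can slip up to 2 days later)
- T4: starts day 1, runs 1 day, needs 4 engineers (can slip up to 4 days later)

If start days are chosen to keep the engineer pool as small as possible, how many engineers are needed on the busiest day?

4

Early-start (T1@1, T2@1, T3@1, T4@1) gives peak 12: d1:12  d2:4  d3:1  d4:0  d5:0.
Shift T2→4, T4→5.
Schedule T1@1, T2@4, T3@1, T4@5: d1:4  d2:4  d3:1  d4:4  d5:4 — peak 4.
Total engineer-days = 17 over 5 days ⇒ peak ≥ ⌈17/5⌉ = 4, so 4 is optimal.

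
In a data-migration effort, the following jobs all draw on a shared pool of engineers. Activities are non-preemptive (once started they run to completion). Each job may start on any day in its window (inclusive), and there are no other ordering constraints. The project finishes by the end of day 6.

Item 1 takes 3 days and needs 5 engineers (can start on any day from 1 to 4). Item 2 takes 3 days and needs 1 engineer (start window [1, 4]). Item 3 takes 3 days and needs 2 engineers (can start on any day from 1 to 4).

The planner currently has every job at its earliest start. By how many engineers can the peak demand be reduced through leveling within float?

Early-start peak: d1:8  d2:8  d3:8  d4:0  d5:0  d6:0 ⇒ 8.
Leveled (Item 1@1, Item 2@4, Item 3@4): d1:5  d2:5  d3:5  d4:3  d5:3  d6:3 ⇒ 5.
Reduction 8 − 5 = 3.

3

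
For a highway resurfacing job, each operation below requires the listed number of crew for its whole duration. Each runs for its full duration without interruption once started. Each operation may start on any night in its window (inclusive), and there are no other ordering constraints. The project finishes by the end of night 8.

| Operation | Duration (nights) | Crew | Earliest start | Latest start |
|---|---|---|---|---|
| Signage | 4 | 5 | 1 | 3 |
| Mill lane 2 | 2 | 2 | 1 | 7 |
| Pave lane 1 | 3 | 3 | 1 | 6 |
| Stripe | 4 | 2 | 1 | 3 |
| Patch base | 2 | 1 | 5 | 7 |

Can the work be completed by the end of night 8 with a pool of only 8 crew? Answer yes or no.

Schedule Signage@1, Mill lane 2@1, Pave lane 1@5, Stripe@3, Patch base@5: n1:7  n2:7  n3:7  n4:7  n5:6  n6:6  n7:3  n8:0 — peak 7 ≤ 8.

yes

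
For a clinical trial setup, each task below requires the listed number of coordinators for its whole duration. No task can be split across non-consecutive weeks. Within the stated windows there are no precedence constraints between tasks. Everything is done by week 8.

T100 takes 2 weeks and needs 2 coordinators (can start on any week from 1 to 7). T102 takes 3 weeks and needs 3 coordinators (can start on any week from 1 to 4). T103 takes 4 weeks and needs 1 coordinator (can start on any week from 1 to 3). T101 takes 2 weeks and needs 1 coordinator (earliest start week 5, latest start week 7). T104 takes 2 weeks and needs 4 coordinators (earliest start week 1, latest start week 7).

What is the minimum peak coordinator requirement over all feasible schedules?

4

Early-start (T100@1, T102@1, T103@1, T101@5, T104@1) gives peak 10: w1:10  w2:10  w3:4  w4:1  w5:1  w6:1  w7:0  w8:0.
Shift T102→3, T104→7.
Schedule T100@1, T102@3, T103@1, T101@5, T104@7: w1:3  w2:3  w3:4  w4:4  w5:4  w6:1  w7:4  w8:4 — peak 4.
Total coordinator-weeks = 27 over 8 weeks ⇒ peak ≥ ⌈27/8⌉ = 4, so 4 is optimal.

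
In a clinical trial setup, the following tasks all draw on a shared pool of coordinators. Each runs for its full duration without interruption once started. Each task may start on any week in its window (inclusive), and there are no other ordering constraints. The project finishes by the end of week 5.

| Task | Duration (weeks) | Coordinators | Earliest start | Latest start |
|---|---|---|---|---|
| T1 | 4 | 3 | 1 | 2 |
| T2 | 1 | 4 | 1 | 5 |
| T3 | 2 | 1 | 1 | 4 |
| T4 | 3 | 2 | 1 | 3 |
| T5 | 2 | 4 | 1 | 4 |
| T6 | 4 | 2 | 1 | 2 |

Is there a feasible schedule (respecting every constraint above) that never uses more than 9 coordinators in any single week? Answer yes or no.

Schedule T1@1, T2@1, T3@2, T4@1, T5@4, T6@2: w1:9  w2:8  w3:8  w4:9  w5:6 — peak 9 ≤ 9.

yes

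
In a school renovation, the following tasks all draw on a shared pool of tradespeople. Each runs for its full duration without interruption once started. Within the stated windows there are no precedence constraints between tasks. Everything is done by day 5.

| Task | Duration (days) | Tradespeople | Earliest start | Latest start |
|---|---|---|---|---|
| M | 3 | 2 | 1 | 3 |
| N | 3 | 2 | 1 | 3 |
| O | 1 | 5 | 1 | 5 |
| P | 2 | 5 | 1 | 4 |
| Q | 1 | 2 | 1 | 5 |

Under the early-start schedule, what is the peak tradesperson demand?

Early-start schedule: M@1, N@1, O@1, P@1, Q@1.
Load per day: day 1: 16, day 2: 9, day 3: 4, day 4: 0, day 5: 0.
Peak is 16.

16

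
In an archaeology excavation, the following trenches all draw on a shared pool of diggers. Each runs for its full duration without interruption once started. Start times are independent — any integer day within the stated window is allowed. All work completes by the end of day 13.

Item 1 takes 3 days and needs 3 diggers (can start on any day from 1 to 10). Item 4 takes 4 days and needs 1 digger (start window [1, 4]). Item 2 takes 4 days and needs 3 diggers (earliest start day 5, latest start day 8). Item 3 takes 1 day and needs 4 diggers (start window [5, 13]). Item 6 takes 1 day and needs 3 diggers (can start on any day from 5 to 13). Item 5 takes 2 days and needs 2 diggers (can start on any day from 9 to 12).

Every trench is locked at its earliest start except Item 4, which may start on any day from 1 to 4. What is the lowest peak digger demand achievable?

10

Item 4@1: d1:4  d2:4  d3:4  d4:1  d5:10  d6:3  d7:3  d8:3  d9:2  d10:2  d11:0  d12:0  d13:0 → peak 10
Item 4@2: d1:3  d2:4  d3:4  d4:1  d5:11  d6:3  d7:3  d8:3  d9:2  d10:2  d11:0  d12:0  d13:0 → peak 11
Item 4@3: d1:3  d2:3  d3:4  d4:1  d5:11  d6:4  d7:3  d8:3  d9:2  d10:2  d11:0  d12:0  d13:0 → peak 11
Item 4@4: d1:3  d2:3  d3:3  d4:1  d5:11  d6:4  d7:4  d8:3  d9:2  d10:2  d11:0  d12:0  d13:0 → peak 11
Best is Item 4@1, peak 10.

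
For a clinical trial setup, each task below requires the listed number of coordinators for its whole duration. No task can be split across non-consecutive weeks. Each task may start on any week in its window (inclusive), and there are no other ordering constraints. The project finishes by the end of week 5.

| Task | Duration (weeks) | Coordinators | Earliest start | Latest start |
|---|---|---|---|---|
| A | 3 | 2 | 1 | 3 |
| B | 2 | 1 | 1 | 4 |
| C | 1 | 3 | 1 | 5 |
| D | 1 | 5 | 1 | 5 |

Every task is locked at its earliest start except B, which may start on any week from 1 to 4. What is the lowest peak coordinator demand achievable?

B@1: w1:11  w2:3  w3:2  w4:0  w5:0 → peak 11
B@2: w1:10  w2:3  w3:3  w4:0  w5:0 → peak 10
B@3: w1:10  w2:2  w3:3  w4:1  w5:0 → peak 10
B@4: w1:10  w2:2  w3:2  w4:1  w5:1 → peak 10
Best is B@2, peak 10.

10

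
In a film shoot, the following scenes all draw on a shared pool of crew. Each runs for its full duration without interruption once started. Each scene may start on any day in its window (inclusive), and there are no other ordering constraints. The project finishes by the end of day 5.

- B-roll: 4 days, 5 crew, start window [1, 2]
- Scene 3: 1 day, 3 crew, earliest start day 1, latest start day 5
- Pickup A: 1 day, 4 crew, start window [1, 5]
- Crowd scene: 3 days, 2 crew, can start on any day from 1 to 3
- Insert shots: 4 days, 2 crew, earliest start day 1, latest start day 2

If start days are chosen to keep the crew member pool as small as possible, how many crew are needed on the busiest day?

9

Early-start (B-roll@1, Scene 3@1, Pickup A@1, Crowd scene@1, Insert shots@1) gives peak 16: d1:16  d2:9  d3:9  d4:7  d5:0.
Shift Pickup A→5, Crowd scene→2, Insert shots→2.
Schedule B-roll@1, Scene 3@1, Pickup A@5, Crowd scene@2, Insert shots@2: d1:8  d2:9  d3:9  d4:9  d5:6 — peak 9.
Total crew member-days = 41 over 5 days ⇒ peak ≥ ⌈41/5⌉ = 9, so 9 is optimal.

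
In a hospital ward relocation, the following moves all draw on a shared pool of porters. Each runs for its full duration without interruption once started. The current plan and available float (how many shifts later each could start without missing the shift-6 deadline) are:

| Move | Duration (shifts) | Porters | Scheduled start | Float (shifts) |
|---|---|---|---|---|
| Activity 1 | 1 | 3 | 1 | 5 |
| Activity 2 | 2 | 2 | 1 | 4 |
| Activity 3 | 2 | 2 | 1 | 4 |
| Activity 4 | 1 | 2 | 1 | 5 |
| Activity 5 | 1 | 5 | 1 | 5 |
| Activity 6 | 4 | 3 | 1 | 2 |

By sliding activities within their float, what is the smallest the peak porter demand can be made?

5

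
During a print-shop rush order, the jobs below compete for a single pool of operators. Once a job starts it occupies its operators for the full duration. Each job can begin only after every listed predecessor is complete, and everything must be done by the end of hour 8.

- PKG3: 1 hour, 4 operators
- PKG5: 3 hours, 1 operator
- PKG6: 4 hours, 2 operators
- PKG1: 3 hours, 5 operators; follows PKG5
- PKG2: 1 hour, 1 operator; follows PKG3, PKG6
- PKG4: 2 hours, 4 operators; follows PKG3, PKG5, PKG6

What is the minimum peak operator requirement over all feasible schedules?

7

Early-start (PKG3@1, PKG5@1, PKG6@1, PKG1@4, PKG2@5, PKG4@5) gives peak 10: h1:7  h2:3  h3:3  h4:7  h5:10  h6:9  h7:0  h8:0.
Shift PKG4→7.
Schedule PKG3@1, PKG5@1, PKG6@1, PKG1@4, PKG2@5, PKG4@7: h1:7  h2:3  h3:3  h4:7  h5:6  h6:5  h7:4  h8:4 — peak 7.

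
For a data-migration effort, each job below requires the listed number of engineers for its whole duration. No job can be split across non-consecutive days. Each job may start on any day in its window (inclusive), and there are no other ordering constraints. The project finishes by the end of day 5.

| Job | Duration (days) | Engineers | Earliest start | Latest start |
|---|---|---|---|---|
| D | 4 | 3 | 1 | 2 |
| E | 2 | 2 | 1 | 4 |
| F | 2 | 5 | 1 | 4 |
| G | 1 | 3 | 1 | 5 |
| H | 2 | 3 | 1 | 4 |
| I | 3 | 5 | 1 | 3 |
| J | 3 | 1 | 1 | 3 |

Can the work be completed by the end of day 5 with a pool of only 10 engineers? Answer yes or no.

no

Total engineer-days = 53; over 5 days the average is 53/5 > 10, so some day must exceed 10.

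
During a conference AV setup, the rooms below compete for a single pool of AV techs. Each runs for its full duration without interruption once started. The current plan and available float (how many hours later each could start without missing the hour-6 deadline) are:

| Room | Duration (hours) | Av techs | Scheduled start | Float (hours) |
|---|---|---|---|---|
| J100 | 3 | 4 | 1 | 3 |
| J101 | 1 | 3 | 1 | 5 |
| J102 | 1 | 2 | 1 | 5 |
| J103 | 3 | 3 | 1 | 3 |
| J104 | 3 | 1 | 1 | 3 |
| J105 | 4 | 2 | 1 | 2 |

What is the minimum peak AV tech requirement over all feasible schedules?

7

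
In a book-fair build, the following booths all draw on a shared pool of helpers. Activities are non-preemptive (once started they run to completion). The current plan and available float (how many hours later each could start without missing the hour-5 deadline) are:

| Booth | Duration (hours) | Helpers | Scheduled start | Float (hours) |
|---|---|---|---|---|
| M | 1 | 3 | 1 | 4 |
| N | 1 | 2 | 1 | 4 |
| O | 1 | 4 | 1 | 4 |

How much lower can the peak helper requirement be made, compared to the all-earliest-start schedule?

Early-start peak: h1:9  h2:0  h3:0  h4:0  h5:0 ⇒ 9.
Leveled (M@1, N@2, O@3): h1:3  h2:2  h3:4  h4:0  h5:0 ⇒ 4.
Reduction 9 − 4 = 5.

5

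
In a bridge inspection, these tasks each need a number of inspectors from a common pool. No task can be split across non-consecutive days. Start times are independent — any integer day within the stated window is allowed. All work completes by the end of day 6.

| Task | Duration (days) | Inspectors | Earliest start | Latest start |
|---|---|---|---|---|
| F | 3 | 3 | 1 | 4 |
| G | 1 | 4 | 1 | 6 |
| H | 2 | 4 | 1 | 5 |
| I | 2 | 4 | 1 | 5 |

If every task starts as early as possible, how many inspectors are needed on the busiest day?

15

Early-start schedule: F@1, G@1, H@1, I@1.
Load per day: day 1: 15, day 2: 11, day 3: 3, day 4: 0, day 5: 0, day 6: 0.
Peak is 15.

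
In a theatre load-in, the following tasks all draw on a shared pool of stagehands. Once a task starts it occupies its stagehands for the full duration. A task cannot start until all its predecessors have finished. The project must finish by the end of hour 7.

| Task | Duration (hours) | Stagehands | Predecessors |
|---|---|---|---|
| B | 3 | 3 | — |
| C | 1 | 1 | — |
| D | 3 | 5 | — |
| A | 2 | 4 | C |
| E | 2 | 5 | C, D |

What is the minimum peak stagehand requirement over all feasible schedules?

Early-start (B@1, C@1, D@1, A@2, E@4) gives peak 12: h1:9  h2:12  h3:12  h4:5  h5:5  h6:0  h7:0.
Shift B→2, A→4, E→6.
Schedule B@2, C@1, D@1, A@4, E@6: h1:6  h2:8  h3:8  h4:7  h5:4  h6:5  h7:5 — peak 8.

8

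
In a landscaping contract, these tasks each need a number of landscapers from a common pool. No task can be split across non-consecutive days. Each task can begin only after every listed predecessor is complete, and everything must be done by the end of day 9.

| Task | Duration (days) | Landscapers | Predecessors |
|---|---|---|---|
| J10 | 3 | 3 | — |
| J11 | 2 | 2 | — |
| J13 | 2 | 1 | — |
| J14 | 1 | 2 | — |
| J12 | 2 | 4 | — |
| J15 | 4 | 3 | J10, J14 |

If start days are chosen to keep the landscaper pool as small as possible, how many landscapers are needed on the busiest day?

5

Early-start (J10@1, J11@1, J13@1, J14@1, J12@1, J15@4) gives peak 12: d1:12  d2:10  d3:3  d4:3  d5:3  d6:3  d7:3  d8:0  d9:0.
Shift J13→4, J14→3, J12→4, J15→6.
Schedule J10@1, J11@1, J13@4, J14@3, J12@4, J15@6: d1:5  d2:5  d3:5  d4:5  d5:5  d6:3  d7:3  d8:3  d9:3 — peak 5.
Total landscaper-days = 37 over 9 days ⇒ peak ≥ ⌈37/9⌉ = 5, so 5 is optimal.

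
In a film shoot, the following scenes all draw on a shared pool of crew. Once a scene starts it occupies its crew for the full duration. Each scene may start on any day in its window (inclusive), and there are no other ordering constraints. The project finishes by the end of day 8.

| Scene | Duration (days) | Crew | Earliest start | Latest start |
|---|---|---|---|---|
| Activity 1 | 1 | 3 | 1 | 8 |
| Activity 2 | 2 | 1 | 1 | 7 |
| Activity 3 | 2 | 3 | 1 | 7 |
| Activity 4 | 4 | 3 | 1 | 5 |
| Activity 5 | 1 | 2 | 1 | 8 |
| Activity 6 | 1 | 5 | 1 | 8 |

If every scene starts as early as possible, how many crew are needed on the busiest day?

17

Early-start schedule: Activity 1@1, Activity 2@1, Activity 3@1, Activity 4@1, Activity 5@1, Activity 6@1.
Load per day: day 1: 17, day 2: 7, day 3: 3, day 4: 3, day 5: 0, day 6: 0, day 7: 0, day 8: 0.
Peak is 17.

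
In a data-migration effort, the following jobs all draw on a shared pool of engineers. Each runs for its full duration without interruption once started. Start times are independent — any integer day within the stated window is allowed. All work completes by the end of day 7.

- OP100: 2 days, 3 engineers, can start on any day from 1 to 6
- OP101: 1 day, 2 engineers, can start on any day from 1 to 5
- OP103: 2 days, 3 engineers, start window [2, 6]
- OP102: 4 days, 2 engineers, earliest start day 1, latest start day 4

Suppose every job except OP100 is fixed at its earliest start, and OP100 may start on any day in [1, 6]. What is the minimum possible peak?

5

OP100@1: d1:7  d2:8  d3:5  d4:2  d5:0  d6:0  d7:0 → peak 8
OP100@2: d1:4  d2:8  d3:8  d4:2  d5:0  d6:0  d7:0 → peak 8
OP100@3: d1:4  d2:5  d3:8  d4:5  d5:0  d6:0  d7:0 → peak 8
OP100@4: d1:4  d2:5  d3:5  d4:5  d5:3  d6:0  d7:0 → peak 5
OP100@5: d1:4  d2:5  d3:5  d4:2  d5:3  d6:3  d7:0 → peak 5
OP100@6: d1:4  d2:5  d3:5  d4:2  d5:0  d6:3  d7:3 → peak 5
Best is OP100@4, peak 5.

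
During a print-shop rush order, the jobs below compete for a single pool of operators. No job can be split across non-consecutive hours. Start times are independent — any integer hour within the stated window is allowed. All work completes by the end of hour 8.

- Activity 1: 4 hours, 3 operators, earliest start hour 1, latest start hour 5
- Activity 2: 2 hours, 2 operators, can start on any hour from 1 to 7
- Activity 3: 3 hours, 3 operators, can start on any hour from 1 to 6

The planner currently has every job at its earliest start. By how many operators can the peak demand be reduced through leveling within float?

3

Early-start peak: h1:8  h2:8  h3:6  h4:3  h5:0  h6:0  h7:0  h8:0 ⇒ 8.
Leveled (Activity 1@1, Activity 2@1, Activity 3@5): h1:5  h2:5  h3:3  h4:3  h5:3  h6:3  h7:3  h8:0 ⇒ 5.
Reduction 8 − 5 = 3.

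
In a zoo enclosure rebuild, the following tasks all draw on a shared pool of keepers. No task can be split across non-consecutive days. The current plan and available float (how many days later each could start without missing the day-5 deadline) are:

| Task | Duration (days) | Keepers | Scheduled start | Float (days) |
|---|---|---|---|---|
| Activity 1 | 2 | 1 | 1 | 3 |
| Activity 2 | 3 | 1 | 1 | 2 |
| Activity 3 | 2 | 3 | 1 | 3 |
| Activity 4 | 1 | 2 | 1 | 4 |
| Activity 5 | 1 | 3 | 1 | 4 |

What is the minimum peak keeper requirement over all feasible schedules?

4

Early-start (Activity 1@1, Activity 2@1, Activity 3@1, Activity 4@1, Activity 5@1) gives peak 10: d1:10  d2:5  d3:1  d4:0  d5:0.
Shift Activity 3→3, Activity 5→5.
Schedule Activity 1@1, Activity 2@1, Activity 3@3, Activity 4@1, Activity 5@5: d1:4  d2:2  d3:4  d4:3  d5:3 — peak 4.
Total keeper-days = 16 over 5 days ⇒ peak ≥ ⌈16/5⌉ = 4, so 4 is optimal.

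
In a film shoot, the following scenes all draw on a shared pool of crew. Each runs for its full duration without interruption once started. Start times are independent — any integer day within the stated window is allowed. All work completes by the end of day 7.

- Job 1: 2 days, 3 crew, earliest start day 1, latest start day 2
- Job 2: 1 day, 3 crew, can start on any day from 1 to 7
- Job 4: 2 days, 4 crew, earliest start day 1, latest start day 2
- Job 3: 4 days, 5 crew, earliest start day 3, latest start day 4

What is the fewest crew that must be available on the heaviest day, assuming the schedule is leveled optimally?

7

Early-start (Job 1@1, Job 2@1, Job 4@1, Job 3@3) gives peak 10: d1:10  d2:7  d3:5  d4:5  d5:5  d6:5  d7:0.
Shift Job 4→2, Job 3→4.
Schedule Job 1@1, Job 2@1, Job 4@2, Job 3@4: d1:6  d2:7  d3:4  d4:5  d5:5  d6:5  d7:5 — peak 7.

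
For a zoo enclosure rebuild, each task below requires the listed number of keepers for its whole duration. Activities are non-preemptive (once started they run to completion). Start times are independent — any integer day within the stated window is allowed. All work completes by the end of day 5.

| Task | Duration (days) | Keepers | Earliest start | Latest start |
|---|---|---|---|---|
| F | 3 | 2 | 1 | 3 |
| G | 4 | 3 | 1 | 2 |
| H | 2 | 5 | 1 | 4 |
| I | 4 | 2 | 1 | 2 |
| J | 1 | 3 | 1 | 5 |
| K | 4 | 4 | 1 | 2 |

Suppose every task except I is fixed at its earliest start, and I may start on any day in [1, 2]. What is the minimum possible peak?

17

I@1: d1:19  d2:16  d3:11  d4:9  d5:0 → peak 19
I@2: d1:17  d2:16  d3:11  d4:9  d5:2 → peak 17
Best is I@2, peak 17.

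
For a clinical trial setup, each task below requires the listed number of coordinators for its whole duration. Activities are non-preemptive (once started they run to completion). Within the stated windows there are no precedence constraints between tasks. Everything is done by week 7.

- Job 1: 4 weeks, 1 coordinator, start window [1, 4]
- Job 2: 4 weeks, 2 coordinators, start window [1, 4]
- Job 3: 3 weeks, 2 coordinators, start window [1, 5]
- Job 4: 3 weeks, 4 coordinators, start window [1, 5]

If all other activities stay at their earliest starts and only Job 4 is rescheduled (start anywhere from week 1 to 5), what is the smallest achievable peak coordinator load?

5

Job 4@1: w1:9  w2:9  w3:9  w4:3  w5:0  w6:0  w7:0 → peak 9
Job 4@2: w1:5  w2:9  w3:9  w4:7  w5:0  w6:0  w7:0 → peak 9
Job 4@3: w1:5  w2:5  w3:9  w4:7  w5:4  w6:0  w7:0 → peak 9
Job 4@4: w1:5  w2:5  w3:5  w4:7  w5:4  w6:4  w7:0 → peak 7
Job 4@5: w1:5  w2:5  w3:5  w4:3  w5:4  w6:4  w7:4 → peak 5
Best is Job 4@5, peak 5.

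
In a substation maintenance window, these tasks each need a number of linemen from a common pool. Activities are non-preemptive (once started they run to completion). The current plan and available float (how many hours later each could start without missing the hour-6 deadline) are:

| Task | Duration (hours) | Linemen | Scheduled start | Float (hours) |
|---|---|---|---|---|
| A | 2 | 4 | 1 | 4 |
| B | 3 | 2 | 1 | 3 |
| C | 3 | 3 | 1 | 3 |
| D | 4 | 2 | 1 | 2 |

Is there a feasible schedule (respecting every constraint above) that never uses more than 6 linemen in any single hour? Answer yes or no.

Schedule A@1, B@1, C@4, D@3: h1:6  h2:6  h3:4  h4:5  h5:5  h6:5 — peak 6 ≤ 6.

yes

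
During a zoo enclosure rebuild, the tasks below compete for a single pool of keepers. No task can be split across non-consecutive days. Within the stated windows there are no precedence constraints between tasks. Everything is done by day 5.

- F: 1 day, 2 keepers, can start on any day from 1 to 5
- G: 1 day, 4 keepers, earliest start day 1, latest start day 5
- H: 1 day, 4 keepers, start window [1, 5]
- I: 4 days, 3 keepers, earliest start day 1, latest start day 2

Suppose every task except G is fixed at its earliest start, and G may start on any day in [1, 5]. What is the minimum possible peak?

9

G@1: d1:13  d2:3  d3:3  d4:3  d5:0 → peak 13
G@2: d1:9  d2:7  d3:3  d4:3  d5:0 → peak 9
G@3: d1:9  d2:3  d3:7  d4:3  d5:0 → peak 9
G@4: d1:9  d2:3  d3:3  d4:7  d5:0 → peak 9
G@5: d1:9  d2:3  d3:3  d4:3  d5:4 → peak 9
Best is G@2, peak 9.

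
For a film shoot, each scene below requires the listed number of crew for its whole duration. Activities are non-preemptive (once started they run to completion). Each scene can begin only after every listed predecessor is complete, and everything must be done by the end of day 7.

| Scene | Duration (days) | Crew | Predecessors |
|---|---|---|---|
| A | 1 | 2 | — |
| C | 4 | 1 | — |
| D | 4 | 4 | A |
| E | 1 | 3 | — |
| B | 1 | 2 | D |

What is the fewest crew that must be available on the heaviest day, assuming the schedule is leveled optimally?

Early-start (A@1, C@1, D@2, E@1, B@6) gives peak 6: d1:6  d2:5  d3:5  d4:5  d5:4  d6:2  d7:0.
Shift E→6.
Schedule A@1, C@1, D@2, E@6, B@6: d1:3  d2:5  d3:5  d4:5  d5:4  d6:5  d7:0 — peak 5.

5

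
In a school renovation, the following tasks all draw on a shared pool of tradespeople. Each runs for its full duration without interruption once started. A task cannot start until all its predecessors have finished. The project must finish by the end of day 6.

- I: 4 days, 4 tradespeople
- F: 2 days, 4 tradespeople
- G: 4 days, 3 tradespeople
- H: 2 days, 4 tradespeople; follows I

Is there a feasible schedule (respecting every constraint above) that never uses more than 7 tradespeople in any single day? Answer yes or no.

Total tradesperson-days = 44; over 6 days the average is 44/6 > 7, so some day must exceed 7.

no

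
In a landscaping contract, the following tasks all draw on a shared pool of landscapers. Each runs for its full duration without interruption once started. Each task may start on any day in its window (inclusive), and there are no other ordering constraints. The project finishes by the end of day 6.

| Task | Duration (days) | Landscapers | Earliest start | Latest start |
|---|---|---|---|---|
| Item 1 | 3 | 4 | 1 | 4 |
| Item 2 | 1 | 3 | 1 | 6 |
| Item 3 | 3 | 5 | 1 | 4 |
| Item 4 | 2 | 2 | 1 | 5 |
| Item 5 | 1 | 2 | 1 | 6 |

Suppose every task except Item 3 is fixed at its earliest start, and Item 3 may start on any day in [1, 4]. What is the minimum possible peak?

Item 3@1: d1:16  d2:11  d3:9  d4:0  d5:0  d6:0 → peak 16
Item 3@2: d1:11  d2:11  d3:9  d4:5  d5:0  d6:0 → peak 11
Item 3@3: d1:11  d2:6  d3:9  d4:5  d5:5  d6:0 → peak 11
Item 3@4: d1:11  d2:6  d3:4  d4:5  d5:5  d6:5 → peak 11
Best is Item 3@2, peak 11.

11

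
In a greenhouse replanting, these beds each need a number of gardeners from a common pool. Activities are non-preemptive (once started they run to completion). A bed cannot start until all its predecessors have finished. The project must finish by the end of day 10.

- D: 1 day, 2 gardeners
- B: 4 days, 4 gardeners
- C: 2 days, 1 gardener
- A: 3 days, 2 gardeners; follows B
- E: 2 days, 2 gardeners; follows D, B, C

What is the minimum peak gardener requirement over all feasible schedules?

Early-start (D@1, B@1, C@1, A@5, E@5) gives peak 7: d1:7  d2:5  d3:4  d4:4  d5:4  d6:4  d7:2  d8:0  d9:0  d10:0.
Shift B→2, C→6, A→6, E→8.
Schedule D@1, B@2, C@6, A@6, E@8: d1:2  d2:4  d3:4  d4:4  d5:4  d6:3  d7:3  d8:4  d9:2  d10:0 — peak 4.

4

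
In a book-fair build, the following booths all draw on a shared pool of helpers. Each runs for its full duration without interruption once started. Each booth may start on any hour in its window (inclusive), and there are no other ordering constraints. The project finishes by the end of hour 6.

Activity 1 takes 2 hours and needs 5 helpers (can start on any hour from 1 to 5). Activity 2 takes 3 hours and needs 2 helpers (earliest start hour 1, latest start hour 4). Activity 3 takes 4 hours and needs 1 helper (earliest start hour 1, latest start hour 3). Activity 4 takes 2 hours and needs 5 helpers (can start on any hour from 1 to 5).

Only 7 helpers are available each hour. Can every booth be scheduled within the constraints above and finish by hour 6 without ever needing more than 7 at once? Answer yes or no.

yes

Schedule Activity 1@1, Activity 2@1, Activity 3@3, Activity 4@4: h1:7  h2:7  h3:3  h4:6  h5:6  h6:1 — peak 7 ≤ 7.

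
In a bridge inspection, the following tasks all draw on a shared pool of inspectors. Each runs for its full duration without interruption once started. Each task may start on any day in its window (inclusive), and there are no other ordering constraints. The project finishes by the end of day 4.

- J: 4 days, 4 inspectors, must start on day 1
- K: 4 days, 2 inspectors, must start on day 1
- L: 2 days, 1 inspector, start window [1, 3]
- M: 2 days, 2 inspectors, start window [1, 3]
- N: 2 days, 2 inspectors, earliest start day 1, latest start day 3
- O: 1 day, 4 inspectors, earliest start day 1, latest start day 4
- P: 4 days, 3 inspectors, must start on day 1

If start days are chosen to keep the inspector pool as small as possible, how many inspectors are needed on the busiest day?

14

Early-start (J@1, K@1, L@1, M@1, N@1, O@1, P@1) gives peak 18: d1:18  d2:14  d3:9  d4:9.
Shift O→3.
Schedule J@1, K@1, L@1, M@1, N@1, O@3, P@1: d1:14  d2:14  d3:13  d4:9 — peak 14.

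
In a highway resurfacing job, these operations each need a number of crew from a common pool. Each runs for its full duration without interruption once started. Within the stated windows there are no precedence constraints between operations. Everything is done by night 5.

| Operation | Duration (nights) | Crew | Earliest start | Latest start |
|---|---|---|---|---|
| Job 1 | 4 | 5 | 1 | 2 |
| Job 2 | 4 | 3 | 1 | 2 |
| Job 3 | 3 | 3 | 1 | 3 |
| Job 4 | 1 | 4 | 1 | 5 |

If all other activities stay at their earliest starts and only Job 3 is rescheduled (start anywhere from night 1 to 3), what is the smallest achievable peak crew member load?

12

Job 3@1: n1:15  n2:11  n3:11  n4:8  n5:0 → peak 15
Job 3@2: n1:12  n2:11  n3:11  n4:11  n5:0 → peak 12
Job 3@3: n1:12  n2:8  n3:11  n4:11  n5:3 → peak 12
Best is Job 3@2, peak 12.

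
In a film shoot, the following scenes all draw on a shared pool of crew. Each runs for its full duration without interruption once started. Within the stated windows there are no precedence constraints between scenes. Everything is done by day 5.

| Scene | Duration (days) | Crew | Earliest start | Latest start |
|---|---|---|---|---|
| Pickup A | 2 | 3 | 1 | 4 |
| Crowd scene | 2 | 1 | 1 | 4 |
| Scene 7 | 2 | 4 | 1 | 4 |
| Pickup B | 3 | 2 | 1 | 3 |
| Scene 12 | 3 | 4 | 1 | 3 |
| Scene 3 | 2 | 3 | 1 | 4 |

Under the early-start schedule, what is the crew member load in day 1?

17

At early start, day 1 has: Pickup A, Crowd scene, Scene 7, Pickup B, Scene 12, Scene 3.
Demand: 3 + 1 + 4 + 2 + 4 + 3 = 17.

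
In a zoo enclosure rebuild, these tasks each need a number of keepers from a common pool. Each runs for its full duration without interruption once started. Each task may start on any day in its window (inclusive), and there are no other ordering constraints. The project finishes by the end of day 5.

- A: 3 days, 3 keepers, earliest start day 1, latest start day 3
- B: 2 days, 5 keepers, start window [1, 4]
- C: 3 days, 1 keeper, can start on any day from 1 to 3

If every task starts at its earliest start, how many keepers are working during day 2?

At early start, day 2 has: A, B, C.
Demand: 3 + 5 + 1 = 9.

9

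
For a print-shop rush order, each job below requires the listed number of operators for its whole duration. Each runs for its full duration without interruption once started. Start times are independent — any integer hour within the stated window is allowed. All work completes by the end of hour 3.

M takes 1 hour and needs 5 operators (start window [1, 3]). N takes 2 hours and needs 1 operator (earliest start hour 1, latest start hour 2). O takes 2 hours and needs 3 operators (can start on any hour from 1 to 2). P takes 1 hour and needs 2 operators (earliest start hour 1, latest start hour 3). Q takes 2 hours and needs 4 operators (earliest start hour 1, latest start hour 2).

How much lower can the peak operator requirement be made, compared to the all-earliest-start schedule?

Early-start peak: h1:15  h2:8  h3:0 ⇒ 15.
Leveled (M@1, N@1, O@2, P@1, Q@2): h1:8  h2:8  h3:7 ⇒ 8.
Reduction 15 − 8 = 7.

7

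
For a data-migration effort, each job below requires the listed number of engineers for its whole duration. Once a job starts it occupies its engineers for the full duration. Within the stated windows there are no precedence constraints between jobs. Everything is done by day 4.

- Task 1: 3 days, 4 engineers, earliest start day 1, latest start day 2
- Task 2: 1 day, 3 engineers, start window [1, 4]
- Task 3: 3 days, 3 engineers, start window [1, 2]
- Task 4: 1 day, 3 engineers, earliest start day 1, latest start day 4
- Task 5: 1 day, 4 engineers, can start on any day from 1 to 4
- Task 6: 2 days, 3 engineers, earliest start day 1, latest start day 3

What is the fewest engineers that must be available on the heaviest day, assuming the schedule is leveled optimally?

10

Early-start (Task 1@1, Task 2@1, Task 3@1, Task 4@1, Task 5@1, Task 6@1) gives peak 20: d1:20  d2:10  d3:7  d4:0.
Shift Task 4→2, Task 5→4, Task 6→3.
Schedule Task 1@1, Task 2@1, Task 3@1, Task 4@2, Task 5@4, Task 6@3: d1:10  d2:10  d3:10  d4:7 — peak 10.
Total engineer-days = 37 over 4 days ⇒ peak ≥ ⌈37/4⌉ = 10, so 10 is optimal.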